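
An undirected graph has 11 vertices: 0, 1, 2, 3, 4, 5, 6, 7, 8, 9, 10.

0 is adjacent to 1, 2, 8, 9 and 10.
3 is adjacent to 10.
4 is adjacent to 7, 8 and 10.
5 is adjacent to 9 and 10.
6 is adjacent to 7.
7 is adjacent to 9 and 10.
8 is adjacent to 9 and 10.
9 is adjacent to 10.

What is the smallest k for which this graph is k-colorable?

4

0, 8, 9, 10 are pairwise adjacent (a clique of size 4), so at least 4 colors are needed.
4 colors suffice: color a → {1, 2, 6, 10}; color b → {3, 4, 9}; color c → {0, 5, 7}; color d → {8}. Each edge has distinct colors on its endpoints.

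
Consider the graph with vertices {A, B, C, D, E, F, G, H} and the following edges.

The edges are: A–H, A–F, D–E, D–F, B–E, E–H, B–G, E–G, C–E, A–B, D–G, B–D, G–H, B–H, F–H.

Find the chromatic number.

B, E, G, H form a clique, so at least 4 colors are needed.
4 colors suffice: color red → {C, D, H}; color blue → {B, F}; color green → {A, E}; color yellow → {G}. No two adjacent vertices share a color.

4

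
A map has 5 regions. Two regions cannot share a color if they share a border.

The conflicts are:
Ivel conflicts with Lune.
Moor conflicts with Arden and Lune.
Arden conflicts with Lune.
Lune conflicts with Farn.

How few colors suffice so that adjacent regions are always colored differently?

Moor, Arden, Lune pairwise conflict, so at least 3 colors are needed.
3 colors suffice: color 1 → {Lune}; color 2 → {Ivel, Moor, Farn}; color 3 → {Arden}. Every pair that conflicts lands in different colors.

3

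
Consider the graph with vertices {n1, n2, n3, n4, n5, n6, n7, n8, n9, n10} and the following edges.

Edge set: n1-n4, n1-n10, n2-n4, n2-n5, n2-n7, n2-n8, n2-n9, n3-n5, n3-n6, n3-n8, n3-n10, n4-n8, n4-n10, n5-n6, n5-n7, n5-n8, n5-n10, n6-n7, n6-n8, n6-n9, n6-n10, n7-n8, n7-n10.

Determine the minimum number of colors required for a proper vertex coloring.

n2, n5, n7, n8 form a clique, so at least 4 colors are needed.
4 colors suffice: color 1 → {n4, n5, n9}; color 2 → {n8, n10}; color 3 → {n1, n2, n6}; color 4 → {n3, n7}. Each edge has distinct colors on its endpoints.

4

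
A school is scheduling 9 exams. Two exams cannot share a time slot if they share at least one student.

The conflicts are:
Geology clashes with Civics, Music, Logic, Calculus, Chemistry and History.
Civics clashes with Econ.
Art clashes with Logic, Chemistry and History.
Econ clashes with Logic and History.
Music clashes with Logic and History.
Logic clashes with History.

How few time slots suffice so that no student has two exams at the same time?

Geology, Music, Logic, History pairwise conflict, so at least 4 time slots are needed.
4 time slots suffice: Geology=1, Civics=2, Art=1, Econ=1, Music=4, Logic=2, Calculus=2, Chemistry=2, History=3. Each listed conflict is separated.

4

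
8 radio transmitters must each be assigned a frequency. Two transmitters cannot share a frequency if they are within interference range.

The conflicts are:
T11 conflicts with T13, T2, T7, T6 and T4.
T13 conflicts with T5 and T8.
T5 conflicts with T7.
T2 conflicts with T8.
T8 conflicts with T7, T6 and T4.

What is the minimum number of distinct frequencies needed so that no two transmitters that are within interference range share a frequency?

2

T11 and T2 conflict, so at least 2 frequencies are needed.
2 frequencies suffice: frequency 1 → {T11, T5, T8}; frequency 2 → {T13, T2, T7, T6, T4}. Each listed conflict is separated.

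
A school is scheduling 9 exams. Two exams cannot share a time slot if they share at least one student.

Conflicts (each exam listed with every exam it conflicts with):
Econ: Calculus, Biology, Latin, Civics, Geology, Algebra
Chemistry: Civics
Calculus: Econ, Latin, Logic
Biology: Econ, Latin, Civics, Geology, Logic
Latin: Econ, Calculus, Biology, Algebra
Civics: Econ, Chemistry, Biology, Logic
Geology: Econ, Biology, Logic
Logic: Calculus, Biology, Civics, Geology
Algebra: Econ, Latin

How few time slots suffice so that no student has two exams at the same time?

Biology, Civics, Logic all conflict with each other, so at least 3 time slots are needed.
3 time slots suffice: time slot 1 → {Econ, Chemistry, Logic}; time slot 2 → {Calculus, Biology, Algebra}; time slot 3 → {Latin, Civics, Geology}. Every pair that conflicts lands in different time slots.

3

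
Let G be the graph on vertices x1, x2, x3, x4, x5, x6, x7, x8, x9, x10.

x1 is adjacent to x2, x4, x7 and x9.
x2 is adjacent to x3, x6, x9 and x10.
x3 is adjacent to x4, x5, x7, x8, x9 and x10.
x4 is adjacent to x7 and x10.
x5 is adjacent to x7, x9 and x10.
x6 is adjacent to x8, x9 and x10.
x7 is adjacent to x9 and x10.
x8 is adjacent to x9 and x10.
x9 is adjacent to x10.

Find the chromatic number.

x3, x5, x7, x9, x10 form a clique, so at least 5 colors are needed.
One proper 5-coloring: x1=2, x2=4, x3=3, x4=1, x5=5, x6=3, x7=4, x8=4, x9=1, x10=2. Each edge has distinct colors on its endpoints.

5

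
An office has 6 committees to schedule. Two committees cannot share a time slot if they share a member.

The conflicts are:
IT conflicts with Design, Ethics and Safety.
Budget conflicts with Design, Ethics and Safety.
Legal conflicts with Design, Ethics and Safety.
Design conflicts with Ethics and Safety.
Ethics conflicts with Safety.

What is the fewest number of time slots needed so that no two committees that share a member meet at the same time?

4

Legal, Design, Ethics, Safety are mutually in conflict, so at least 4 time slots are needed.
4 time slots suffice: time slot 1 → {Design}; time slot 2 → {Safety}; time slot 3 → {Ethics}; time slot 4 → {IT, Budget, Legal}. No two conflicting committees share a time slot.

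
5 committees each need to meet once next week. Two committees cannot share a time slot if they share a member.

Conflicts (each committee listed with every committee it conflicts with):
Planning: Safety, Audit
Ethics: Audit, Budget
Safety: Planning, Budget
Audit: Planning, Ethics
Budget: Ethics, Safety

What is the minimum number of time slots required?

The cycle Ethics-Budget-Safety-Planning-Audit-Ethics has odd length 5, so it cannot be 2-colored; at least 3 time slots are needed.
3 time slots suffice: time slot 1 → {Ethics, Safety}; time slot 2 → {Planning, Budget}; time slot 3 → {Audit}. Every pair that conflicts lands in different time slots.

3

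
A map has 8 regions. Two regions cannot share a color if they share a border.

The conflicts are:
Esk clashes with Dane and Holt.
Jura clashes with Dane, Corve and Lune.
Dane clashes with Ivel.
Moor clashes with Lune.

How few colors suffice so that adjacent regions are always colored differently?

Jura and Lune conflict, so at least 2 colors are needed.
2 colors suffice: color 1 → {Dane, Corve, Holt, Lune}; color 2 → {Esk, Jura, Ivel, Moor}. Every pair that conflicts lands in different colors.

2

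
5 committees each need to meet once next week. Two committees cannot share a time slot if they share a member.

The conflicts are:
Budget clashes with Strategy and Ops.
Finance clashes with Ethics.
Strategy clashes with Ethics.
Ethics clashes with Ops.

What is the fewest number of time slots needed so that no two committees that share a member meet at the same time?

2

Budget and Ops conflict, so at least 2 time slots are needed.
A valid assignment using 2 time slots: Budget=1, Finance=2, Strategy=2, Ethics=1, Ops=2. No two conflicting committees share a time slot.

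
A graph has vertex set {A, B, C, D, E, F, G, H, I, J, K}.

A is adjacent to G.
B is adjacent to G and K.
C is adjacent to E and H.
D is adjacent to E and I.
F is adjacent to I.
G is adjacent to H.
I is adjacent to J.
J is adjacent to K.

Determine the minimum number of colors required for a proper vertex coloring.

The cycle I-D-E-C-H-G-B-K-J-I has odd length 9, so it cannot be 2-colored; at least 3 colors are needed.
3 colors suffice: A=2, B=2, C=1, D=2, E=3, F=2, G=1, H=2, I=1, J=2, K=1. Every edge joins two different colors.

3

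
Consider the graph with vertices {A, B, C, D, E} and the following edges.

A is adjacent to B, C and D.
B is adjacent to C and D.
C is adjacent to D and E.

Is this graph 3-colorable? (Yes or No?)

A, B, C, D are mutually adjacent (a clique of size 4), so at least 4 colors are needed.
So 3 colors are not enough.

No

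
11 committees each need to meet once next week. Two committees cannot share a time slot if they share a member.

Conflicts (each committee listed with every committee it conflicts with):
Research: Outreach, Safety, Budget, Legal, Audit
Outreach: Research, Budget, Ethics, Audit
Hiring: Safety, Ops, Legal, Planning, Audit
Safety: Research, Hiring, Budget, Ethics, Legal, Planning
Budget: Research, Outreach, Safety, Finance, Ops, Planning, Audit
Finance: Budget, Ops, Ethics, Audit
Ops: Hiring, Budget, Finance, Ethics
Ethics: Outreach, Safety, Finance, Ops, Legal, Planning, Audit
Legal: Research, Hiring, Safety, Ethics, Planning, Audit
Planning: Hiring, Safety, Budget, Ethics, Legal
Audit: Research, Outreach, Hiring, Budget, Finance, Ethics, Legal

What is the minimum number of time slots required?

Safety, Ethics, Legal, Planning all conflict with each other, so at least 4 time slots are needed.
4 time slots suffice: time slot 1 → {Hiring, Budget, Ethics}; time slot 2 → {Safety, Ops, Audit}; time slot 3 → {Outreach, Finance, Legal}; time slot 4 → {Research, Planning}. No two conflicting committees share a time slot.

4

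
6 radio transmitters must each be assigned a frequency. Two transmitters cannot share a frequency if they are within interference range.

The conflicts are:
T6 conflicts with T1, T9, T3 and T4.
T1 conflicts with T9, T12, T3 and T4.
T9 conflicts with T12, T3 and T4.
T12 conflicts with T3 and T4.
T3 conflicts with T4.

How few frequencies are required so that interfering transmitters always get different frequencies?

5

T6, T1, T9, T3, T4 are mutually in conflict, so at least 5 frequencies are needed.
5 frequencies suffice: T6=5, T1=3, T9=1, T12=5, T3=4, T4=2. Every pair that conflicts lands in different frequencies.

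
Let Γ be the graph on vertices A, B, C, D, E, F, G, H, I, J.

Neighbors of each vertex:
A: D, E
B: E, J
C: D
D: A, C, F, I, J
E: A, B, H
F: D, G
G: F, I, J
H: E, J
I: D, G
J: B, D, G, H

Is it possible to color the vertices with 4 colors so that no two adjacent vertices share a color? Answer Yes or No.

The chromatic number is 3. The cycle D-J-H-E-A-D has odd length 5, so it cannot be 2-colored; at least 3 colors are needed.
3 colors suffice: color 1 → {D, E, G}; color 2 → {A, C, F, I, J}; color 3 → {B, H}.
Since 4 ≥ 3, a proper 4-coloring certainly exists.

Yes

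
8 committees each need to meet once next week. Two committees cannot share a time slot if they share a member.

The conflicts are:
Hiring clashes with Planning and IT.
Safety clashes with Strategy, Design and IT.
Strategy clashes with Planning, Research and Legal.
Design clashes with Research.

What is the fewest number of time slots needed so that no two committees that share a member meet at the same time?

3

The cycle IT-Hiring-Planning-Strategy-Safety-IT has odd length 5, so it cannot be 2-colored; at least 3 time slots are needed.
A valid assignment using 3 time slots: Hiring=1, Safety=2, Strategy=1, Design=1, Planning=2, IT=3, Research=2, Legal=2. No two conflicting committees share a time slot.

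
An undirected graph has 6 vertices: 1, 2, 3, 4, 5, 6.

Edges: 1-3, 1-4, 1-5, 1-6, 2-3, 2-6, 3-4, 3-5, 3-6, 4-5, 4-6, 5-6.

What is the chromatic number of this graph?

1, 3, 4, 5, 6 are mutually adjacent (a clique of size 5), so at least 5 colors are needed.
5 colors suffice: 1=purple, 2=green, 3=red, 4=green, 5=yellow, 6=blue. Each edge has distinct colors on its endpoints.

5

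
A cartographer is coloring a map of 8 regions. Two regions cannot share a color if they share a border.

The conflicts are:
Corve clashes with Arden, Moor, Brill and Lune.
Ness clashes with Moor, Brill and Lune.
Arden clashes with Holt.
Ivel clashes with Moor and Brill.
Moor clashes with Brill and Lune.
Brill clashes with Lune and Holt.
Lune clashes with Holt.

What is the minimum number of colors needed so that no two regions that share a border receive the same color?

Ness, Moor, Brill, Lune pairwise conflict, so at least 4 colors are needed.
4 colors suffice: Corve=4, Ness=4, Arden=1, Ivel=2, Moor=3, Brill=1, Lune=2, Holt=3. Every pair that conflicts lands in different colors.

4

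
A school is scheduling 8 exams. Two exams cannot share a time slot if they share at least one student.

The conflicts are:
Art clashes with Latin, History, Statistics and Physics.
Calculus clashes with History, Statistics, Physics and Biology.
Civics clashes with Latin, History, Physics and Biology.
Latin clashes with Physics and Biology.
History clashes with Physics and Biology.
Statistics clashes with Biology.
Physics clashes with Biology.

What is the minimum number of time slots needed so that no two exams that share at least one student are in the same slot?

Civics, Latin, Physics, Biology are mutually in conflict, so at least 4 time slots are needed.
A valid assignment using 4 time slots: Art=1, Calculus=4, Civics=4, Latin=3, History=3, Statistics=2, Physics=2, Biology=1. Every pair that conflicts lands in different time slots.

4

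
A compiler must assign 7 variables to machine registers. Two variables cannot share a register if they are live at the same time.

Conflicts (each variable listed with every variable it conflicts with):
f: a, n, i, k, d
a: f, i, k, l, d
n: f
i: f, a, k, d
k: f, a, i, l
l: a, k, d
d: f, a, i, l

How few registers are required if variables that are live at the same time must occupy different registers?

f, a, i, d pairwise conflict, so at least 4 registers are needed.
4 registers suffice: register 1 → {a, n}; register 2 → {f, l}; register 3 → {k, d}; register 4 → {i}. No two conflicting variables share a register.

4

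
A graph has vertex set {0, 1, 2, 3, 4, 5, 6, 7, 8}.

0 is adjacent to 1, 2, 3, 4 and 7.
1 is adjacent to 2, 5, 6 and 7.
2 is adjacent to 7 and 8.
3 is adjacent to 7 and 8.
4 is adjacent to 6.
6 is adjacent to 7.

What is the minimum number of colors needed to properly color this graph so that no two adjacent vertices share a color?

0, 1, 2, 7 form a clique, so at least 4 colors are needed.
4 colors suffice: 0=green, 1=red, 2=yellow, 3=red, 4=red, 5=blue, 6=green, 7=blue, 8=blue. Every edge joins two different colors.

4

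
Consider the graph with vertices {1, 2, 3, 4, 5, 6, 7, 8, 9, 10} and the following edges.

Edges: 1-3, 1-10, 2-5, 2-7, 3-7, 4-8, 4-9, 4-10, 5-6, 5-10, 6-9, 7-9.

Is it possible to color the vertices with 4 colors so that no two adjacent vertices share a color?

Yes

The chromatic number is 3. The cycle 6-9-4-10-5-6 has odd length 5, so it cannot be 2-colored; at least 3 colors are needed.
3 colors suffice: 1=red, 2=blue, 3=blue, 4=red, 5=red, 6=green, 7=red, 8=blue, 9=blue, 10=blue.
Since 4 ≥ 3, a proper 4-coloring certainly exists.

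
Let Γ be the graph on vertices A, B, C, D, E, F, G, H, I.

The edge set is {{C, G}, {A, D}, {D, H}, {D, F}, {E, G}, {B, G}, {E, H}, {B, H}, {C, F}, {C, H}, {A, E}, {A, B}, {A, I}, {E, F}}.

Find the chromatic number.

2

C and F are adjacent, so at least 2 colors are needed.
2 colors suffice: A=1, B=2, C=2, D=2, E=2, F=1, G=1, H=1, I=2. Every edge joins two different colors.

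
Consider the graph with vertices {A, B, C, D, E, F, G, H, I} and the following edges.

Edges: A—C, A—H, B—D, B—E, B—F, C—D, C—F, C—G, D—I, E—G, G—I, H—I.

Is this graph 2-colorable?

No

The cycle I-D-B-E-G-I has odd length 5, so it cannot be 2-colored; at least 3 colors are needed.
So 2 colors are not enough.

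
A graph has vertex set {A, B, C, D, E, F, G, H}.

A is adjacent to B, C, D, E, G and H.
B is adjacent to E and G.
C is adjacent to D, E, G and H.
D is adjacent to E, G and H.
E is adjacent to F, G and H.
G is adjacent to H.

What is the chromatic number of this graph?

6

A, C, D, E, G, H are pairwise adjacent (a clique of size 6), so at least 6 colors are needed.
6 colors suffice: color 1 → {E}; color 2 → {F, G}; color 3 → {A}; color 4 → {B, H}; color 5 → {D}; color 6 → {C}. Every edge joins two different colors.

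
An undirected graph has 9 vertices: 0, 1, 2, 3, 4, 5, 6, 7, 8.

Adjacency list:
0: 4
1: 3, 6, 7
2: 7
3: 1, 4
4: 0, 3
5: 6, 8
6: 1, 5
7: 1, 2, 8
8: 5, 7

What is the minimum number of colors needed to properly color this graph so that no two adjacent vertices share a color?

The cycle 5-6-1-7-8-5 has odd length 5, so it cannot be 2-colored; at least 3 colors are needed.
3 colors suffice: color red → {0, 3, 6, 7}; color blue → {1, 2, 4, 8}; color green → {5}. Each edge has distinct colors on its endpoints.

3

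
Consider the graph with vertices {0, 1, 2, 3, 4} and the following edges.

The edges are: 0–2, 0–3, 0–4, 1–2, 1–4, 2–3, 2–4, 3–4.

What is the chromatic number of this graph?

0, 2, 3, 4 are pairwise adjacent (a clique of size 4), so at least 4 colors are needed.
4 colors suffice: color red → {2}; color blue → {4}; color green → {1, 3}; color yellow → {0}. Each edge has distinct colors on its endpoints.

4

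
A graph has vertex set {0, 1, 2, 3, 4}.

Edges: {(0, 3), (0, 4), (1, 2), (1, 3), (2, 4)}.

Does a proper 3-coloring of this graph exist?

The chromatic number is 3. The cycle 0-4-2-1-3-0 has odd length 5, so it cannot be 2-colored; at least 3 colors are needed.
3 colors suffice: 0=green, 1=blue, 2=red, 3=red, 4=blue.
That is already a proper 3-coloring.

Yes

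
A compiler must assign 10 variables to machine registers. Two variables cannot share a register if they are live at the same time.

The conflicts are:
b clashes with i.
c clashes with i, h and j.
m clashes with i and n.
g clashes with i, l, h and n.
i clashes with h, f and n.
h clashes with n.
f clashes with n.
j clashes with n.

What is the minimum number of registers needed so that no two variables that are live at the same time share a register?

g, i, h, n are mutually in conflict, so at least 4 registers are needed.
4 registers suffice: register 1 → {i, l, j}; register 2 → {b, c, n}; register 3 → {m, g, f}; register 4 → {h}. Every pair that conflicts lands in different registers.

4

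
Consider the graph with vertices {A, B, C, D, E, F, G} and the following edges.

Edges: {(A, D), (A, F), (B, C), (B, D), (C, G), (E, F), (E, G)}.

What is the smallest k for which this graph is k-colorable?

3

The cycle D-B-C-G-E-F-A-D has odd length 7, so it cannot be 2-colored; at least 3 colors are needed.
3 colors suffice: color 1 → {D, F, G}; color 2 → {A, C, E}; color 3 → {B}. Every edge joins two different colors.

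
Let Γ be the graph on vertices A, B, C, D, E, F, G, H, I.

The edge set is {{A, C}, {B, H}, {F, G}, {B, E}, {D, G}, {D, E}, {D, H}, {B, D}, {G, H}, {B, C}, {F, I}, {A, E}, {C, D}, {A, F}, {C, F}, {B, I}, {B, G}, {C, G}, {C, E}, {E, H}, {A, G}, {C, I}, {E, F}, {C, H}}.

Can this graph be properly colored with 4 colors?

B, C, D, E, H are mutually adjacent (a clique of size 5), so at least 5 colors are needed.
So 4 colors are not enough.

No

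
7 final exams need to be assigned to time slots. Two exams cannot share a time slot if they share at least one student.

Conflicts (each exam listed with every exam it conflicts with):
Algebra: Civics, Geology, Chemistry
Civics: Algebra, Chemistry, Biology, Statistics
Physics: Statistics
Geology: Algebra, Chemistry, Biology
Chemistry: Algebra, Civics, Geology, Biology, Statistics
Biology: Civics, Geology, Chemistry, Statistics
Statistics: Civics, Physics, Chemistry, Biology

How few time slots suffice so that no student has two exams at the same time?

Civics, Chemistry, Biology, Statistics are mutually in conflict, so at least 4 time slots are needed.
4 time slots suffice: time slot 1 → {Physics, Chemistry}; time slot 2 → {Civics, Geology}; time slot 3 → {Algebra, Statistics}; time slot 4 → {Biology}. No two conflicting exams share a time slot.

4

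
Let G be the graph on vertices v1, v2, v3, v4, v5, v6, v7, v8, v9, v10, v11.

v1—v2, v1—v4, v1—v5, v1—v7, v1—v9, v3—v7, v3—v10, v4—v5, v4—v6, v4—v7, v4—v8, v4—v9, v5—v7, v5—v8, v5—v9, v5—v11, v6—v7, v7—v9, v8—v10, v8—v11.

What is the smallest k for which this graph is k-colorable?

5

v1, v4, v5, v7, v9 form a clique, so at least 5 colors are needed.
One proper 5-coloring: v1=4, v2=1, v3=1, v4=3, v5=1, v6=1, v7=2, v8=2, v9=5, v10=3, v11=3. Each edge has distinct colors on its endpoints.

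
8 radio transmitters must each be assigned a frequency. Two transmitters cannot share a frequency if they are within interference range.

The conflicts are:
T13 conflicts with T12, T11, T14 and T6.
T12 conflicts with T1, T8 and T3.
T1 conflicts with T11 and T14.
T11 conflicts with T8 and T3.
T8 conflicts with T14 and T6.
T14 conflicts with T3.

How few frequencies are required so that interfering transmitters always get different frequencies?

2

T11 and T3 conflict, so at least 2 frequencies are needed.
2 frequencies suffice: frequency 1 → {T13, T1, T8, T3}; frequency 2 → {T12, T11, T14, T6}. Each listed conflict is separated.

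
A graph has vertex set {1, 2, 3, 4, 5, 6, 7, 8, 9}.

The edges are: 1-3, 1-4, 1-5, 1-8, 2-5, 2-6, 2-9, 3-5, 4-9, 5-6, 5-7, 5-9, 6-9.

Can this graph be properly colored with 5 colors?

The chromatic number is 4. 2, 5, 6, 9 are mutually adjacent (a clique of size 4), so at least 4 colors are needed.
A valid assignment using 4 colors: 1=blue, 2=yellow, 3=green, 4=red, 5=red, 6=green, 7=blue, 8=red, 9=blue.
Since 5 ≥ 4, a proper 5-coloring certainly exists.

Yes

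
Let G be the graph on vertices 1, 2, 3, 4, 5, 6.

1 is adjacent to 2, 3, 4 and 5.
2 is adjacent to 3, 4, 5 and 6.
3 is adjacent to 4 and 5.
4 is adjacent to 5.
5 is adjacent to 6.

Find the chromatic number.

1, 2, 3, 4, 5 form a clique, so at least 5 colors are needed.
5 colors suffice: color red → {5}; color blue → {2}; color green → {1, 6}; color yellow → {3}; color purple → {4}. Every edge joins two different colors.

5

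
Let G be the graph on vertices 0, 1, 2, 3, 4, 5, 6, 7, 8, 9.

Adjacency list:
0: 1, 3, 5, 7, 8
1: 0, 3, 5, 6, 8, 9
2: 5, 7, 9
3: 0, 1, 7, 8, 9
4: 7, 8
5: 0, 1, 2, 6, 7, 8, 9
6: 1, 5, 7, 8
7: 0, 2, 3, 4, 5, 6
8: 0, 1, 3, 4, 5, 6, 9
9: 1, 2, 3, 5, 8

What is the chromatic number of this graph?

1, 5, 6, 8 are mutually adjacent (a clique of size 4), so at least 4 colors are needed.
A valid assignment using 4 colors: 0=yellow, 1=green, 2=green, 3=blue, 4=blue, 5=blue, 6=yellow, 7=red, 8=red, 9=yellow. No two adjacent vertices share a color.

4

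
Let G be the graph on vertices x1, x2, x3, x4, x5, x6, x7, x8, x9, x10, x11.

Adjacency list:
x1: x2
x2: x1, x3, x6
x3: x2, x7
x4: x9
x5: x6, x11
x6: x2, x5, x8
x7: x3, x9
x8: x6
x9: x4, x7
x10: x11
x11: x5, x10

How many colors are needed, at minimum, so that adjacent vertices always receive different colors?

x5 and x11 are adjacent, so at least 2 colors are needed.
One proper 2-coloring: x1=2, x2=1, x3=2, x4=1, x5=1, x6=2, x7=1, x8=1, x9=2, x10=1, x11=2. No two adjacent vertices share a color.

2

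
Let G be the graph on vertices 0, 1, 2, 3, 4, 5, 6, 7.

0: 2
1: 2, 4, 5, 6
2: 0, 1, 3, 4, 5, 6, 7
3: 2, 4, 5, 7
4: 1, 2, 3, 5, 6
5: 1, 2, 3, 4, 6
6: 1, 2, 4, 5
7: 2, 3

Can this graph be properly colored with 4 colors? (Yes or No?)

No

1, 2, 4, 5, 6 form a clique, so at least 5 colors are needed.
So 4 colors are not enough.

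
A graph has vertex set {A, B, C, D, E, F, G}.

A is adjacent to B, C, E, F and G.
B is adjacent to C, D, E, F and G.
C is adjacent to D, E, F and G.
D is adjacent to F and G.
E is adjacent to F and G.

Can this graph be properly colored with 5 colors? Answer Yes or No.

Yes

The chromatic number is 5. A, B, C, E, G are pairwise adjacent (a clique of size 5), so at least 5 colors are needed.
A valid assignment using 5 colors: A=4, B=1, C=2, D=3, E=3, F=5, G=5.
That is already a proper 5-coloring.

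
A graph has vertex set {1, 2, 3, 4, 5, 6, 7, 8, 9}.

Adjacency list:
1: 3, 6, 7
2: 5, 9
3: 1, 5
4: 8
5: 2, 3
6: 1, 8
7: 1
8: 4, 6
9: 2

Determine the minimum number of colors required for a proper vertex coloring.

2

3 and 5 are adjacent, so at least 2 colors are needed.
A valid assignment using 2 colors: 1=red, 2=blue, 3=blue, 4=blue, 5=red, 6=blue, 7=blue, 8=red, 9=red. Every edge joins two different colors.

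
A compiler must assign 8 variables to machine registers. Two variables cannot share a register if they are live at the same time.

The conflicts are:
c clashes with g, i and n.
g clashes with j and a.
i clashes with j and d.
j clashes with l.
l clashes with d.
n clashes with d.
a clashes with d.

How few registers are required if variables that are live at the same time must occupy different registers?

The cycle g-j-l-d-a-g has odd length 5, so it cannot be 2-colored; at least 3 registers are needed.
3 registers suffice: register 1 → {c, j, d}; register 2 → {g, i, l, n}; register 3 → {a}. Each listed conflict is separated.

3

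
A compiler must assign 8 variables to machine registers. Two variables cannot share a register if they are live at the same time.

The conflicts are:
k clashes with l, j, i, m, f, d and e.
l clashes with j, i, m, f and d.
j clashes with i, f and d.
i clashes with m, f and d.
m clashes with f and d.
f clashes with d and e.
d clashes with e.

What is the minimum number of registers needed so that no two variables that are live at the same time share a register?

6

k, l, i, m, f, d all conflict with each other, so at least 6 registers are needed.
Using 6 registers: k=3, l=5, j=6, i=4, m=6, f=2, d=1, e=4. Each listed conflict is separated.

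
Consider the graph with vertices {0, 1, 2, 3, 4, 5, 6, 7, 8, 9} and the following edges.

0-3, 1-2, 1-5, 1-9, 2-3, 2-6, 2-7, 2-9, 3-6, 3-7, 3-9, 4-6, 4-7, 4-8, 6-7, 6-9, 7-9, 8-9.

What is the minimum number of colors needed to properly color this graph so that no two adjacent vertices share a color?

2, 3, 6, 7, 9 are pairwise adjacent (a clique of size 5), so at least 5 colors are needed.
5 colors suffice: 0=red, 1=blue, 2=green, 3=blue, 4=red, 5=red, 6=yellow, 7=purple, 8=blue, 9=red. Every edge joins two different colors.

5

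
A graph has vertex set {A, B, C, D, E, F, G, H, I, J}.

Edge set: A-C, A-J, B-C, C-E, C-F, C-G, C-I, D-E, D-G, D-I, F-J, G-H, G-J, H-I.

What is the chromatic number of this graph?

2

C and E are adjacent, so at least 2 colors are needed.
One proper 2-coloring: A=2, B=2, C=1, D=1, E=2, F=2, G=2, H=1, I=2, J=1. Every edge joins two different colors.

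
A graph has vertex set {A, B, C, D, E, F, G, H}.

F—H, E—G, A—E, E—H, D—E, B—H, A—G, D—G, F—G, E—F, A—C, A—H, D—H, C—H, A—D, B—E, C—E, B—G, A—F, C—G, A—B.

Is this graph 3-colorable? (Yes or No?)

No

A, B, E, H are pairwise adjacent (a clique of size 4), so at least 4 colors are needed.
So 3 colors are not enough.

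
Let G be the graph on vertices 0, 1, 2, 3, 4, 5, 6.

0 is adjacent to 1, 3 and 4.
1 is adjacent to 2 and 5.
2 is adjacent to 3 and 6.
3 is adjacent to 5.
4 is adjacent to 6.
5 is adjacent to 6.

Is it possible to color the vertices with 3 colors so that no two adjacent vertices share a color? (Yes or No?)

Yes

The chromatic number is 3. The cycle 0-3-5-6-4-0 has odd length 5, so it cannot be 2-colored; at least 3 colors are needed.
3 colors suffice: color red → {0, 2, 5}; color blue → {1, 3, 6}; color green → {4}.
That is already a proper 3-coloring.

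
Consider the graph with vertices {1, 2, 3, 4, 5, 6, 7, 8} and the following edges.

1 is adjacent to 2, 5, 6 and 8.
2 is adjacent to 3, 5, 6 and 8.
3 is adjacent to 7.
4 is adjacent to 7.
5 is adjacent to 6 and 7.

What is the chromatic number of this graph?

4

1, 2, 5, 6 form a clique, so at least 4 colors are needed.
A valid assignment using 4 colors: 1=blue, 2=red, 3=blue, 4=blue, 5=green, 6=yellow, 7=red, 8=green. No two adjacent vertices share a color.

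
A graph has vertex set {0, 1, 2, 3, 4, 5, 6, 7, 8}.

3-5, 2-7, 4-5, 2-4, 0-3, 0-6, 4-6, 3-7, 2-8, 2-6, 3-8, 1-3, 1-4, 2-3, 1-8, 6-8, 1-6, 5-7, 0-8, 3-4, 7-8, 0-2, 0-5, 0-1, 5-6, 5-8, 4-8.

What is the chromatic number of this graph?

4

3, 5, 7, 8 form a clique, so at least 4 colors are needed.
4 colors suffice: color a → {8}; color b → {3, 6}; color c → {0, 4, 7}; color d → {1, 2, 5}. Every edge joins two different colors.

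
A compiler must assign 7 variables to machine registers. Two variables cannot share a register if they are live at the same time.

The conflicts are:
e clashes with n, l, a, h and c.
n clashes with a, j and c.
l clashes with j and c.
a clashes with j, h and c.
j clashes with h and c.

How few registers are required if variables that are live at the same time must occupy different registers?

4

n, a, j, c pairwise conflict, so at least 4 registers are needed.
4 registers suffice: register 1 → {h, c}; register 2 → {l, a}; register 3 → {e, j}; register 4 → {n}. No two conflicting variables share a register.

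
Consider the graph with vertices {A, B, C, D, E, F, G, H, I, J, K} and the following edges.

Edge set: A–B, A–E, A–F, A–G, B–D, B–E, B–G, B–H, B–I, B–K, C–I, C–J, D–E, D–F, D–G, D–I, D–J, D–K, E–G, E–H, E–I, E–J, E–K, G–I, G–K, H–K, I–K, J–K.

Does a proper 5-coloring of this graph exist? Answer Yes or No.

No

B, D, E, G, I, K are mutually adjacent (a clique of size 6), so at least 6 colors are needed.
So 5 colors are not enough.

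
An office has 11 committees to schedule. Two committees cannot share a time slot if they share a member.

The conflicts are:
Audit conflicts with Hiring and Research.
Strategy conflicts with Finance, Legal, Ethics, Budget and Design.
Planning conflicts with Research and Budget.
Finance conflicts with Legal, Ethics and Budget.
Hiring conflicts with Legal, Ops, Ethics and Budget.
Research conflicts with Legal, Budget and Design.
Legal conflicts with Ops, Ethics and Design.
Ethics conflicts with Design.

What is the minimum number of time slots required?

4

Strategy, Legal, Ethics, Design are mutually in conflict, so at least 4 time slots are needed.
4 time slots suffice: Audit=1, Strategy=3, Planning=3, Finance=4, Hiring=3, Research=2, Legal=1, Ops=2, Ethics=2, Budget=1, Design=4. Each listed conflict is separated.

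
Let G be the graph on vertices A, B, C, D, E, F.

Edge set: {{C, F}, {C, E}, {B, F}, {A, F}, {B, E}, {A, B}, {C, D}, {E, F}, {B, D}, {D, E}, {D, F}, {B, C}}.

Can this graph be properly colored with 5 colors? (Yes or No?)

Yes

The chromatic number is 5. B, C, D, E, F are pairwise adjacent (a clique of size 5), so at least 5 colors are needed.
A valid assignment using 5 colors: A=3, B=1, C=4, D=3, E=5, F=2.
That is already a proper 5-coloring.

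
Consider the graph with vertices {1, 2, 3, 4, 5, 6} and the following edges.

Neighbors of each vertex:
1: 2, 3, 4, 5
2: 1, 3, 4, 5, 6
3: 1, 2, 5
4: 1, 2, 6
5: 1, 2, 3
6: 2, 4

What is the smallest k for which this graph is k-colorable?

4

1, 2, 3, 5 are mutually adjacent (a clique of size 4), so at least 4 colors are needed.
A valid assignment using 4 colors: 1=blue, 2=red, 3=green, 4=green, 5=yellow, 6=blue. Every edge joins two different colors.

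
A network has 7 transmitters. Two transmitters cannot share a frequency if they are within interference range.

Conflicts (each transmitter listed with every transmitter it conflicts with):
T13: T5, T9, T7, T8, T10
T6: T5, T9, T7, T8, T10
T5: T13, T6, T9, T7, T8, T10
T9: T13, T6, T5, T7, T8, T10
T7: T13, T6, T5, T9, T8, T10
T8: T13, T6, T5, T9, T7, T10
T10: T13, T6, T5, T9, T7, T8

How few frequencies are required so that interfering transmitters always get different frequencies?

T6, T5, T9, T7, T8, T10 all conflict with each other, so at least 6 frequencies are needed.
6 frequencies suffice: frequency 1 → {T8}; frequency 2 → {T7}; frequency 3 → {T5}; frequency 4 → {T9}; frequency 5 → {T10}; frequency 6 → {T13, T6}. Each listed conflict is separated.

6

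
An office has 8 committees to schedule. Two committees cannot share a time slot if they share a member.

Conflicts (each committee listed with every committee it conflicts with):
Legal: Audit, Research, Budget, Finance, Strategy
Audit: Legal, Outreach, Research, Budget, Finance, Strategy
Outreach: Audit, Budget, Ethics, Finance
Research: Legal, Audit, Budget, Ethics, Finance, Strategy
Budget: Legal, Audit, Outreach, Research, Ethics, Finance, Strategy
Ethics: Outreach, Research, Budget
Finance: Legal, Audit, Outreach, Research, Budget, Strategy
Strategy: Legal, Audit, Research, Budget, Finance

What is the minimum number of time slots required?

Legal, Audit, Research, Budget, Finance, Strategy are mutually in conflict, so at least 6 time slots are needed.
6 time slots suffice: Legal=6, Audit=2, Outreach=4, Research=4, Budget=1, Ethics=2, Finance=3, Strategy=5. Every pair that conflicts lands in different time slots.

6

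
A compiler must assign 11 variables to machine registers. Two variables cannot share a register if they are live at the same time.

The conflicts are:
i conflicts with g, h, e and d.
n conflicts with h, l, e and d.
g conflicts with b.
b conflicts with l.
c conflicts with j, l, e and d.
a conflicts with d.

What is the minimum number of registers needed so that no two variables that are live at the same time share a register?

i and g conflict, so at least 2 registers are needed.
2 registers suffice: register 1 → {i, n, b, c, a}; register 2 → {g, h, j, l, e, d}. No two conflicting variables share a register.

2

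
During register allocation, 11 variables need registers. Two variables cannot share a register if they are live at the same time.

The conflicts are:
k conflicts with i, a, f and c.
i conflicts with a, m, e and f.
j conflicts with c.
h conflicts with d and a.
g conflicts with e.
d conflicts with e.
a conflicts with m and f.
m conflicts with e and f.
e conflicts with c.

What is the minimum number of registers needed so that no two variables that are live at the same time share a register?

i, a, m, f all conflict with each other, so at least 4 registers are needed.
Using 4 registers: k=4, i=2, j=1, h=3, g=2, d=2, a=1, m=4, e=1, f=3, c=2. Each listed conflict is separated.

4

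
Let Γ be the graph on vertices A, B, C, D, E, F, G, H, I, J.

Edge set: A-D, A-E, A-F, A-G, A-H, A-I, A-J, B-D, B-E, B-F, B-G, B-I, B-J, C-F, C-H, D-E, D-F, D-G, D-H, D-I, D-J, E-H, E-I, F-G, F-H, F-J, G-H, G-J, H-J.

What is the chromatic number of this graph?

A, D, F, G, H, J form a clique, so at least 6 colors are needed.
6 colors suffice: color 1 → {C, D}; color 2 → {A, B}; color 3 → {H, I}; color 4 → {E, F}; color 5 → {G}; color 6 → {J}. Every edge joins two different colors.

6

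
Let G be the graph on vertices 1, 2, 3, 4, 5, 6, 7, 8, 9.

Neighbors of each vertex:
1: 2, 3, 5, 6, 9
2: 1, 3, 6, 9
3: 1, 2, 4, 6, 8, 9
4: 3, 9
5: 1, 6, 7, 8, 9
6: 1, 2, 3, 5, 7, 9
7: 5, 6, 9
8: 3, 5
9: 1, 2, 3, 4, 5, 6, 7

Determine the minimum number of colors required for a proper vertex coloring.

5

1, 2, 3, 6, 9 form a clique, so at least 5 colors are needed.
5 colors suffice: color red → {8, 9}; color blue → {3, 5}; color green → {4, 6}; color yellow → {1, 7}; color purple → {2}. Every edge joins two different colors.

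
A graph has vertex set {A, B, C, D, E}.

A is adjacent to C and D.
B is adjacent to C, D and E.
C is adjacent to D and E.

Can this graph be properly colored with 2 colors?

No

A, C, D are pairwise adjacent, so at least 3 colors are needed.
So 2 colors are not enough.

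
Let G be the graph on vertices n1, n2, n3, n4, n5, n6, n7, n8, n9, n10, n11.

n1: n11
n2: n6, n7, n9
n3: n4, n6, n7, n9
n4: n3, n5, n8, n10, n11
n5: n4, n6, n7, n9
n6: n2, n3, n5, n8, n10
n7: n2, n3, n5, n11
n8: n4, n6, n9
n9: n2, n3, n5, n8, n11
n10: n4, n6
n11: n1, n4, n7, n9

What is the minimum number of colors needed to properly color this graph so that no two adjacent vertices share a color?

2

n3 and n9 are adjacent, so at least 2 colors are needed.
One proper 2-coloring: n1=R, n2=B, n3=B, n4=R, n5=B, n6=R, n7=R, n8=B, n9=R, n10=B, n11=B. Every edge joins two different colors.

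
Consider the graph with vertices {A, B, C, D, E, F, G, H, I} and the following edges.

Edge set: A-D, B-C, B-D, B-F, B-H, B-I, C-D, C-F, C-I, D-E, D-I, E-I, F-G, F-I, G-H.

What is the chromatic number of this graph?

B, C, F, I are pairwise adjacent (a clique of size 4), so at least 4 colors are needed.
One proper 4-coloring: A=1, B=2, C=4, D=3, E=2, F=3, G=2, H=1, I=1. No two adjacent vertices share a color.

4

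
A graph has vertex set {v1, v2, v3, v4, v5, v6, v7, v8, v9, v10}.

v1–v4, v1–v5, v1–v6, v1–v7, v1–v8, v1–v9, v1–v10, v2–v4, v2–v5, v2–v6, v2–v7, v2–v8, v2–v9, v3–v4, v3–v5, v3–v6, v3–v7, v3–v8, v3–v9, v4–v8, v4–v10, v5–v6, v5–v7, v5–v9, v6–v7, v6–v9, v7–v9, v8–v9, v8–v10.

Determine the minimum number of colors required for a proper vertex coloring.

v2, v5, v6, v7, v9 are mutually adjacent (a clique of size 5), so at least 5 colors are needed.
5 colors suffice: v1=blue, v2=blue, v3=blue, v4=red, v5=green, v6=yellow, v7=purple, v8=green, v9=red, v10=yellow. Each edge has distinct colors on its endpoints.

5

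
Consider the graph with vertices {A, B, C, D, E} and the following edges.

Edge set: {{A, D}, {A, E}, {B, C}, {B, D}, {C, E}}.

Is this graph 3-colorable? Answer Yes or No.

Yes

The chromatic number is 3. The cycle E-C-B-D-A-E has odd length 5, so it cannot be 2-colored; at least 3 colors are needed.
3 colors suffice: color 1 → {B, E}; color 2 → {C, D}; color 3 → {A}.
That is already a proper 3-coloring.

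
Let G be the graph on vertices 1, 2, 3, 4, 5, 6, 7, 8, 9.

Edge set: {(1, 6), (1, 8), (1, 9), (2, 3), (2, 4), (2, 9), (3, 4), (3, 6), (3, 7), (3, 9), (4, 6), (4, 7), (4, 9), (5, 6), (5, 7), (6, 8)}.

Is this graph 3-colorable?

No

2, 3, 4, 9 form a clique, so at least 4 colors are needed.
So 3 colors are not enough.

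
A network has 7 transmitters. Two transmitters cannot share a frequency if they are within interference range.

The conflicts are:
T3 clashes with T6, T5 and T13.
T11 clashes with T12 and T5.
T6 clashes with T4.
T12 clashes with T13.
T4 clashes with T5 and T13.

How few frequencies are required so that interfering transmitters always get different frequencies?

The cycle T13-T3-T5-T11-T12-T13 has odd length 5, so it cannot be 2-colored; at least 3 frequencies are needed.
Using 3 frequencies: T3=2, T11=2, T6=1, T12=3, T4=2, T5=1, T13=1. No two conflicting transmitters share a frequency.

3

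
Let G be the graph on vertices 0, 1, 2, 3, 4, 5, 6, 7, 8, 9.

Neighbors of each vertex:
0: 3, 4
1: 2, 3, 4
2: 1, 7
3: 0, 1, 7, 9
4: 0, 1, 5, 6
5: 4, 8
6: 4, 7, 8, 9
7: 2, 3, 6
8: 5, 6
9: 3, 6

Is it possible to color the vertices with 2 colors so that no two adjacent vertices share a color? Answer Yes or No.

No

The cycle 4-1-2-7-6-4 has odd length 5, so it cannot be 2-colored; at least 3 colors are needed.
So 2 colors are not enough.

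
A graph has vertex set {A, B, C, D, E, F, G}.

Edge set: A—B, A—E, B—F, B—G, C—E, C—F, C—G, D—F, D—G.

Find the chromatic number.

The cycle F-B-A-E-C-F has odd length 5, so it cannot be 2-colored; at least 3 colors are needed.
One proper 3-coloring: A=1, B=2, C=2, D=2, E=3, F=1, G=1. No two adjacent vertices share a color.

3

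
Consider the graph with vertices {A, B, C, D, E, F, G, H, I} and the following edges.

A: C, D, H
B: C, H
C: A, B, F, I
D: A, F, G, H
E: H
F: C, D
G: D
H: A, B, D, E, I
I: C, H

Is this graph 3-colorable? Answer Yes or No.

The chromatic number is 3. A, D, H form a triangle, so at least 3 colors are needed.
A valid assignment using 3 colors: A=3, B=2, C=1, D=2, E=2, F=3, G=1, H=1, I=2.
That is already a proper 3-coloring.

Yes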